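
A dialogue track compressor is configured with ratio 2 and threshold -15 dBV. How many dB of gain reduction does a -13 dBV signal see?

1 dB

The signal is 2 dB above threshold.
After 2:1 compression the overshoot becomes 2/2 = 1 dB.
So the signal is attenuated by 2 − 1 = 1 dB.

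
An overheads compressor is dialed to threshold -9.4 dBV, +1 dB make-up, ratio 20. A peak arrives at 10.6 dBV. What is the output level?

-7.4 dBV

Overshoot: 10.6 − (-9.4) = 20 dB.
At 20:1 the overshoot is divided by 20, leaving 1 dB above threshold.
So the level is -9.4 + 1 = -8.4 dBV; make-up adds 1 dB, giving -7.4 dBV.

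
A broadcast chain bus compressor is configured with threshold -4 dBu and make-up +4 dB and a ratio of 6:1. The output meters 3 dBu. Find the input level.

14 dBu

Stripping the +4 dB make-up gives -1 dBu at the gain stage.
Post-compression overshoot = -1 − (-4) = 3 dB.
Input overshoot = R × output overshoot = 18 dB → input = -4 + 18 = 14 dBu.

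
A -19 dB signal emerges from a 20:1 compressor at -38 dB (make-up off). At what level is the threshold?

-39 dB

Input is 20 dB above T (since output overshoot × R = input overshoot: (-38 − T)·20 = -19 − T gives T = -39 dB).
Check: -39 + (-19 − (-39))/20 = -39 + 1 = -38 dB. ✓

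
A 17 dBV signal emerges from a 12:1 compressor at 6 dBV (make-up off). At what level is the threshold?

Gain reduction = 17 − 6 = 11 dB; output overshoot = GR / (R − 1) = 11 / 11 = 1 dB.
Threshold = output − output overshoot = 6 − 1 = 5 dBV.

5 dBV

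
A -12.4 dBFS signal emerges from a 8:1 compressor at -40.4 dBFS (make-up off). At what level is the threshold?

Input is 32 dB above T (since output overshoot × R = input overshoot: (-40.4 − T)·8 = -12.4 − T gives T = -44.4 dBFS).
Check: -44.4 + (-12.4 − (-44.4))/8 = -44.4 + 4 = -40.4 dBFS. ✓

-44.4 dBFS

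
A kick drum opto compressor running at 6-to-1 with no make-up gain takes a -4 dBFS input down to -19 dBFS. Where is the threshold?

-22 dBFS

Let T be the threshold. Output overshoot = (input overshoot)/R, so -19 − T = (-4 − T)/6.
6·(-19 − T) = -4 − T → 5·T = -114 − (-4) = -110.
T = -110/5 = -22 dBFS.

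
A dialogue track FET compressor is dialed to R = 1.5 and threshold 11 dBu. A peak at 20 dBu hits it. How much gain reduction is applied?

20 dBu exceeds the threshold by 9 dB.
At 1.5:1, output sits 9/1.5 = 6 dB above threshold.
Gain reduction = 9 − 6 = 3 dB.

3 dB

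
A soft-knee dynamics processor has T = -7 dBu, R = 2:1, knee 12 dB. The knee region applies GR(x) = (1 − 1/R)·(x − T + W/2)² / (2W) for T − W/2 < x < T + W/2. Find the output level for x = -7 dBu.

-7.75 dBu

x − T + W/2 = -7 − (-7) + 6 = 6.
GR = (1 − 1/2) × 6² / 24 = 0.5 × 36 / 24 = 0.75 dB.
Output = -7 − 0.75 = -7.75 dBu.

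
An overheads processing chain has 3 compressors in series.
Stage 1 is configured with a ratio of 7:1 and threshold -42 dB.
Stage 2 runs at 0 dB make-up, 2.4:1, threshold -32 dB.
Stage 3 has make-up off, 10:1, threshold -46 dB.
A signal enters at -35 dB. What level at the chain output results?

Stage 1: -35 dB is 7 dB over -42 dB; at 7:1 that becomes 1 dB over, giving -41 dB.
Stage 2: -41 dB is at or below the -32 dB threshold — no compression; output -41 dB.
Stage 3: -41 dB is 5 dB over -46 dB; at 10:1 that becomes 0.5 dB over, giving -45.5 dB.

-45.5 dB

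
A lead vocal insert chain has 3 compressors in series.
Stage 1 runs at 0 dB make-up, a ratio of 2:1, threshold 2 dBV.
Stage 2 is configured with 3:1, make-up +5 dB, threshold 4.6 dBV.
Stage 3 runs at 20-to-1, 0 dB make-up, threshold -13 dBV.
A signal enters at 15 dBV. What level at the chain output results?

-11.805 dBV

Stage 1: overshoot 13 dB → 13/2 = 6.5 dB → 8.5 dBV.
Stage 2: 8.5 dBV is 3.9 dB over 4.6 dBV; at 3:1 that becomes 1.3 dB over, giving 5.9 dBV; +5 dB make-up → 10.9 dBV.
Stage 3: 23.9 dB above -13 dBV, reduced 20:1 to 1.195 dB above → -11.805 dBV.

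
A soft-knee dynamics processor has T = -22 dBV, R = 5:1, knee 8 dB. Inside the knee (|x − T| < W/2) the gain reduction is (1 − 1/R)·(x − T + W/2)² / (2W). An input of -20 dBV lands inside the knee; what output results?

x − T + W/2 = -20 − (-22) + 4 = 6.
GR = (1 − 1/5) × 6² / 16 = 0.8 × 36 / 16 = 1.8 dB.
Output = -20 − 1.8 = -21.8 dBV.

-21.8 dBV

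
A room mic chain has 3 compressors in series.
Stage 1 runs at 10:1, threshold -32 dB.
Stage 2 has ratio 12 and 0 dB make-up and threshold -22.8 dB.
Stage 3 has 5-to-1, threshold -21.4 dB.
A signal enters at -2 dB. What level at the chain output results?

-29 dB

Stage 1: 30 dB above -32 dB, reduced 10:1 to 3 dB above → -29 dB.
Stage 2: -29 dB ≤ -22.8 dB, so stage 2 doesn't engage; output -29 dB.
Stage 3: -29 dB ≤ -21.4 dB, so stage 3 doesn't engage; output -29 dB.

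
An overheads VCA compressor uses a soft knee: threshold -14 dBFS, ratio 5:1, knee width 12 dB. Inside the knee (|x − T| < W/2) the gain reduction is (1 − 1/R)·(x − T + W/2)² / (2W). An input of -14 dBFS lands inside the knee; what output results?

x − T + W/2 = -14 − (-14) + 6 = 6.
GR = (1 − 1/5) × 6² / 24 = 0.8 × 36 / 24 = 1.2 dB.
Output = -14 − 1.2 = -15.2 dBFS.

-15.2 dBFS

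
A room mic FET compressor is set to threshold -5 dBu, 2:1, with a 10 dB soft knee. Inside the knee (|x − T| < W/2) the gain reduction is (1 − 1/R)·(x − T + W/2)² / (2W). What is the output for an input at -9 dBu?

x − T + W/2 = -9 − (-5) + 5 = 1.
GR = (1 − 1/2) × 1² / 20 = 0.5 × 1 / 20 = 0.025 dB.
Output = -9 − 0.025 = -9.025 dBu.

-9.025 dBu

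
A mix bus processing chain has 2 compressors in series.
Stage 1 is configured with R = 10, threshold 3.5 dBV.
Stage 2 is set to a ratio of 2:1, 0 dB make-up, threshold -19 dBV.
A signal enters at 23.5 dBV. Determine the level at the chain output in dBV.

Stage 1: overshoot 20 dB → 20/10 = 2 dB → 5.5 dBV.
Stage 2: overshoot 24.5 dB → 24.5/2 = 12.25 dB → -6.75 dBV.

-6.75 dBV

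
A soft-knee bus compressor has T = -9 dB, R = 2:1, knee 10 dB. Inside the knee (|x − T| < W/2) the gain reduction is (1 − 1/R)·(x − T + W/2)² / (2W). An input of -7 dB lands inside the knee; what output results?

-8.225 dB

x − T + W/2 = -7 − (-9) + 5 = 7.
GR = (1 − 1/2) × 7² / 20 = 0.5 × 49 / 20 = 1.225 dB.
Output = -7 − 1.225 = -8.225 dB.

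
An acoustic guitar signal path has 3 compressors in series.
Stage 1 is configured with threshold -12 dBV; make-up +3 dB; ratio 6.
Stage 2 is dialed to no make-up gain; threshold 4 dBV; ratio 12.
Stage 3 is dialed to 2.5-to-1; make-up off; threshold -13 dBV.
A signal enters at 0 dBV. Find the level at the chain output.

-10.6 dBV

Stage 1: overshoot 12 dB → 12/6 = 2 dB → -10 dBV; +3 dB make-up → -7 dBV.
Stage 2: -7 dBV is at or below the 4 dBV threshold — no compression; output -7 dBV.
Stage 3: overshoot 6 dB → 6/2.5 = 2.4 dB → -10.6 dBV.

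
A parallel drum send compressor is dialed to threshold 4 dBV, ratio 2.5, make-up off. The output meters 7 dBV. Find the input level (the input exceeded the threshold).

11.5 dBV

That's 3 dB above the 4 dBV threshold.
Before 2.5:1 compression the overshoot was 3 × 2.5 = 7.5 dB, so input = 4 + 7.5 = 11.5 dBV.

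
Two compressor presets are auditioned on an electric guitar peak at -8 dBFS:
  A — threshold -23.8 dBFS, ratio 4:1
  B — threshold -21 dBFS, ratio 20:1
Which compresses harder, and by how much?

B, by 0.5 dB

A: GR = 15.8 − 15.8/4 = 11.85 dB.
B: GR = 13 − 13/20 = 12.35 dB.
B applies 0.5 dB more gain reduction.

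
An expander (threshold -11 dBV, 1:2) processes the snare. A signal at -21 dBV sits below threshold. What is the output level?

Undershoot = (-11) − (-21) = 10 dB.
At 1:2, that expands to 20 dB under threshold.
Output = -11 − 20 = -31 dBV.

-31 dBV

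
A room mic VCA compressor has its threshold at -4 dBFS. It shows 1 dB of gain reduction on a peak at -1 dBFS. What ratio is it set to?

Input overshoot = -1 − (-4) = 3 dB.
Output overshoot = 3 − 1 = 2 dB.
Ratio = input overshoot / output overshoot = 3 / 2 = 1.5.

1.5:1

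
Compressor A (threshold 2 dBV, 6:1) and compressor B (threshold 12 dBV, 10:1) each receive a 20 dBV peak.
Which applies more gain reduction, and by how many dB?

A, by 7.8 dB

A: GR = 18 − 18/6 = 15 dB.
B: GR = 8 − 8/10 = 7.2 dB.
A reduces 7.8 dB more.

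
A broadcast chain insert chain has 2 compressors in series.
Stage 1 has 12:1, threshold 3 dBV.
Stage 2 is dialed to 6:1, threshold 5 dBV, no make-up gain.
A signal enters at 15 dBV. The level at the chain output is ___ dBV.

4 dBV

Stage 1: overshoot 12 dB → 12/12 = 1 dB → 4 dBV.
Stage 2: below threshold (4 ≤ 5); passes unchanged; output 4 dBV.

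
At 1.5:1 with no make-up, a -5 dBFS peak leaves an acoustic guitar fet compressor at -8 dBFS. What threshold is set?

-14 dBFS

Gain reduction = -5 − (-8) = 3 dB; output overshoot = GR / (R − 1) = 3 / 0.5 = 6 dB.
Threshold = output − output overshoot = -8 − 6 = -14 dBFS.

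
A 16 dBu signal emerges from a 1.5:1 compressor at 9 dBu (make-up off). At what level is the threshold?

Let T be the threshold. Output overshoot = (input overshoot)/R, so 9 − T = (16 − T)/1.5.
1.5·(9 − T) = 16 − T → 0.5·T = 13.5 − 16 = -2.5.
T = -2.5/0.5 = -5 dBu.

-5 dBu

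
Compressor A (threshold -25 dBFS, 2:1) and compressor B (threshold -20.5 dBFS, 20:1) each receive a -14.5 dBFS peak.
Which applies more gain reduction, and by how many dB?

B, by 0.45 dB

A: overshoot 10.5 dB → output overshoot 5.25 dB → GR 5.25 dB.
B: overshoot 6 dB → output overshoot 0.3 dB → GR 5.7 dB.
B reduces 0.45 dB more.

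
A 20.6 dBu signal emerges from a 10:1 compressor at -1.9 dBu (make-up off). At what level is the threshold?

Input is 25 dB above T (since output overshoot × R = input overshoot: (-1.9 − T)·10 = 20.6 − T gives T = -4.4 dBu).
Check: -4.4 + (20.6 − (-4.4))/10 = -4.4 + 2.5 = -1.9 dBu. ✓

-4.4 dBu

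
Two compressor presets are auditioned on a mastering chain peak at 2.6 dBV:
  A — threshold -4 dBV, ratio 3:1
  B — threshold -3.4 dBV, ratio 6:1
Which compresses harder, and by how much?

B, by 0.6 dB

A: overshoot 6.6 dB → output overshoot 2.2 dB → GR 4.4 dB.
B: overshoot 6 dB → output overshoot 1 dB → GR 5 dB.
B applies 0.6 dB more gain reduction.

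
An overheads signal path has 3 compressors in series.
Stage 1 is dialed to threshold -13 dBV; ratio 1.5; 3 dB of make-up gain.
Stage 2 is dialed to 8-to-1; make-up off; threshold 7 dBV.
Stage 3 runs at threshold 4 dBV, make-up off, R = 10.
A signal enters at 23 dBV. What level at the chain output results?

4.3875 dBV

Stage 1: 36 dB above -13 dBV, reduced 1.5:1 to 24 dB above → 11 dBV; +3 dB make-up → 14 dBV.
Stage 2: overshoot 7 dB → 7/8 = 0.875 dB → 7.875 dBV.
Stage 3: 3.875 dB above 4 dBV, reduced 10:1 to 0.3875 dB above → 4.3875 dBV.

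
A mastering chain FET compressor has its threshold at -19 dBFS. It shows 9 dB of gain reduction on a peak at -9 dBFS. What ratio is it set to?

10:1

Input overshoot = -9 − (-19) = 10 dB.
Output overshoot = 10 − 9 = 1 dB.
Ratio = input overshoot / output overshoot = 10 / 1 = 10.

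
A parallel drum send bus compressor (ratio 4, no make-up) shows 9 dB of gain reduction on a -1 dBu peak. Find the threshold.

Let T be the threshold. Output overshoot = (input overshoot)/R, so -10 − T = (-1 − T)/4.
4·(-10 − T) = -1 − T → 3·T = -40 − (-1) = -39.
T = -39/3 = -13 dBu.

-13 dBu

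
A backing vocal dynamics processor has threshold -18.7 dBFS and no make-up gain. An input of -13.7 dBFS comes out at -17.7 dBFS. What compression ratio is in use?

Input overshoot = -13.7 − (-18.7) = 5 dB; output overshoot = -17.7 − (-18.7) = 1 dB.
Ratio = 5 / 1 = 5.

5:1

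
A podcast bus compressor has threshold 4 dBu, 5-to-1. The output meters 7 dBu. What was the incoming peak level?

Post-compression overshoot = 7 − 4 = 3 dB.
Before 5:1 compression the overshoot was 3 × 5 = 15 dB, so input = 4 + 15 = 19 dBu.

19 dBu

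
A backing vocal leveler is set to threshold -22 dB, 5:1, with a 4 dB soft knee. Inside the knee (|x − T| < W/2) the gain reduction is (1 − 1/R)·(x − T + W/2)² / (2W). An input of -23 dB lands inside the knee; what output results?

x − T + W/2 = -23 − (-22) + 2 = 1.
GR = (1 − 1/5) × 1² / 8 = 0.8 × 1 / 8 = 0.1 dB.
Output = -23 − 0.1 = -23.1 dB.

-23.1 dB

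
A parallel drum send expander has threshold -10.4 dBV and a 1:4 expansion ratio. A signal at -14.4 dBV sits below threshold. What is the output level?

-26.4 dBV

Below threshold, a 1:4 expander applies gain = (4−1)×(T − x) of attenuation.
(4−1) × 4 = 12 dB, so output = -14.4 − 12 = -26.4 dBV.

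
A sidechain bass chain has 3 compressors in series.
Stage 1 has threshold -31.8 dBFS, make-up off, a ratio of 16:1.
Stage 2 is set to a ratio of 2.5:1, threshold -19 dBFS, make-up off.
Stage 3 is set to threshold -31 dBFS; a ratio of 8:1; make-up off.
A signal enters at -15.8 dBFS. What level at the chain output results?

-30.975 dBFS

Stage 1: 16 dB above -31.8 dBFS, reduced 16:1 to 1 dB above → -30.8 dBFS.
Stage 2: -30.8 dBFS ≤ -19 dBFS, so stage 2 doesn't engage; output -30.8 dBFS.
Stage 3: 0.2 dB above -31 dBFS, reduced 8:1 to 0.025 dB above → -30.975 dBFS.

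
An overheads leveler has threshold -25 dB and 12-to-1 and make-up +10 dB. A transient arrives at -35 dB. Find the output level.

-35 dB is 10 dB below the -25 dB threshold, so no gain reduction is applied.
Make-up gain adds 10 dB: -35 + 10 = -25 dB.

-25 dB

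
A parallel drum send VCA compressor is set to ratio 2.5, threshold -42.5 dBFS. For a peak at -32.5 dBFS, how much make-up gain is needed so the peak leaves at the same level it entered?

6 dB

The peak compresses to -42.5 + 10/2.5 = -38.5 dBFS.
To reach -32.5 dBFS requires -32.5 − (-38.5) = 6 dB of make-up.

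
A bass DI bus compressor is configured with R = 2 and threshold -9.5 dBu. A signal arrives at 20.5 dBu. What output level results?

5.5 dBu

20.5 dBu sits 30 dB over threshold.
2:1 compression reduces that to 30/2 = 15 dB over.
Output = -9.5 + 15 = 5.5 dBu.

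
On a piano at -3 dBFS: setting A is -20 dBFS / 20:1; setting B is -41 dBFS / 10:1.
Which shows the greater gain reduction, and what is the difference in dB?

A: overshoot 17 dB → output overshoot 0.85 dB → GR 16.15 dB.
B: overshoot 38 dB → output overshoot 3.8 dB → GR 34.2 dB.
B reduces 18.05 dB more.

B, by 18.05 dB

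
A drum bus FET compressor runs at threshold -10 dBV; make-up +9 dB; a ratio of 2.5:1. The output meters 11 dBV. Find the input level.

20 dBV

Stripping the +9 dB make-up gives 2 dBV at the gain stage.
Post-compression overshoot = 2 − (-10) = 12 dB.
Undo the ratio: input overshoot = 12 × 2.5 = 30 dB, giving input = 20 dBV.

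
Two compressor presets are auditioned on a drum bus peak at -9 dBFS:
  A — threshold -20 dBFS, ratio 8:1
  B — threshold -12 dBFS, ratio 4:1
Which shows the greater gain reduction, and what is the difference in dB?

A, by 7.375 dB

A: overshoot 11 dB → output overshoot 1.375 dB → GR 9.625 dB.
B: overshoot 3 dB → output overshoot 0.75 dB → GR 2.25 dB.
A reduces 7.375 dB more.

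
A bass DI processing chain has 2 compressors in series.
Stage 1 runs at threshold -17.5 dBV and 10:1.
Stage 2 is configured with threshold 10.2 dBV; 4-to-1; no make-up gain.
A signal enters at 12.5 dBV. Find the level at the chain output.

Stage 1: overshoot 30 dB → 30/10 = 3 dB → -14.5 dBV.
Stage 2: -14.5 dBV is at or below the 10.2 dBV threshold — no compression; output -14.5 dBV.

-14.5 dBV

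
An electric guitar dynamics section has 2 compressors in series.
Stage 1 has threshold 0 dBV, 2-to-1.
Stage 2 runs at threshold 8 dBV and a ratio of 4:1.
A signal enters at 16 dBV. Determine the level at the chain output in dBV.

Stage 1: 16 dB above 0 dBV, reduced 2:1 to 8 dB above → 8 dBV.
Stage 2: below threshold (8 ≤ 8); passes unchanged; output 8 dBV.

8 dBV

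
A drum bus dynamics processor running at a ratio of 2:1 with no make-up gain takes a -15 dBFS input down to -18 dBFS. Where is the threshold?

Let T be the threshold. Output overshoot = (input overshoot)/R, so -18 − T = (-15 − T)/2.
2·(-18 − T) = -15 − T → 1·T = -36 − (-15) = -21.
T = -21/1 = -21 dBFS.

-21 dBFS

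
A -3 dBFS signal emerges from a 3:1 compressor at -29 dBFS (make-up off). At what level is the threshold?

Input is 39 dB above T (since output overshoot × R = input overshoot: (-29 − T)·3 = -3 − T gives T = -42 dBFS).
Check: -42 + (-3 − (-42))/3 = -42 + 13 = -29 dBFS. ✓

-42 dBFS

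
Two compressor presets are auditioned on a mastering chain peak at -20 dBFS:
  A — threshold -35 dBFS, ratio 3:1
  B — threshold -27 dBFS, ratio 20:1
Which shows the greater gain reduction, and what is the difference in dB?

A, by 3.35 dB

A: overshoot 15 dB → output overshoot 5 dB → GR 10 dB.
B: overshoot 7 dB → output overshoot 0.35 dB → GR 6.65 dB.
A applies 3.35 dB more gain reduction.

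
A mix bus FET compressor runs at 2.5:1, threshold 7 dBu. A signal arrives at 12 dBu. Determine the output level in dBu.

9 dBu

12 dBu sits 5 dB over threshold.
At 2.5:1 the overshoot is divided by 2.5, leaving 2 dB above threshold.
So the level is 7 + 2 = 9 dBu.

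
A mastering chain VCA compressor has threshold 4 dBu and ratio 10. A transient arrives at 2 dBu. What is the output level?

2 dBu

2 dBu is 2 dB below the 4 dBu threshold, so no gain reduction is applied.
Output = input = 2 dBu.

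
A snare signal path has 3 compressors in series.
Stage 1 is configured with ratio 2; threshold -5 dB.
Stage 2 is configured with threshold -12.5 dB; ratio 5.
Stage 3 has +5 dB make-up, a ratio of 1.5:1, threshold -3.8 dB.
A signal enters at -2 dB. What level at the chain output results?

Stage 1: 3 dB above -5 dB, reduced 2:1 to 1.5 dB above → -3.5 dB.
Stage 2: 9 dB above -12.5 dB, reduced 5:1 to 1.8 dB above → -10.7 dB.
Stage 3: -10.7 dB ≤ -3.8 dB, so stage 3 doesn't engage; make-up brings it to -5.7 dB.

-5.7 dB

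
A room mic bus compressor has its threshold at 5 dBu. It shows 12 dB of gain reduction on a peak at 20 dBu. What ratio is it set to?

5:1

Input overshoot = 20 − 5 = 15 dB.
Output overshoot = 15 − 12 = 3 dB.
Ratio = input overshoot / output overshoot = 15 / 3 = 5.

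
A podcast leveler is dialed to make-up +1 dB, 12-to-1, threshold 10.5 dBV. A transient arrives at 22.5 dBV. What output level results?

12.5 dBV

The input is 12 dB above the 10.5 dBV threshold.
The 12 dB excess becomes 1 dB after 12:1 reduction.
So the level is 10.5 + 1 = 11.5 dBV; make-up adds 1 dB, giving 12.5 dBV.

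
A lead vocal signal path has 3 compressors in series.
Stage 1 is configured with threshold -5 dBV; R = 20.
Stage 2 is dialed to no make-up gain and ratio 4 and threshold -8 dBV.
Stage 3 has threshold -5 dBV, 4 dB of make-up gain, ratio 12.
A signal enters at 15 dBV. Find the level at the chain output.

-3 dBV

Stage 1: 20 dB above -5 dBV, reduced 20:1 to 1 dB above → -4 dBV.
Stage 2: -4 dBV is 4 dB over -8 dBV; at 4:1 that becomes 1 dB over, giving -7 dBV.
Stage 3: -7 dBV is at or below the -5 dBV threshold — no compression; make-up brings it to -3 dBV.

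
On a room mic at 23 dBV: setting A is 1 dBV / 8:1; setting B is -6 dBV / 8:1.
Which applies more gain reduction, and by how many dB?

B, by 6.125 dB

A: GR = 22 − 22/8 = 19.25 dB.
B: GR = 29 − 29/8 = 25.375 dB.
Difference: 6.125 dB in favour of B.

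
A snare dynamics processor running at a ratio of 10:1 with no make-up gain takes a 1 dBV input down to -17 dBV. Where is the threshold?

Let T be the threshold. Output overshoot = (input overshoot)/R, so -17 − T = (1 − T)/10.
10·(-17 − T) = 1 − T → 9·T = -170 − 1 = -171.
T = -171/9 = -19 dBV.

-19 dBV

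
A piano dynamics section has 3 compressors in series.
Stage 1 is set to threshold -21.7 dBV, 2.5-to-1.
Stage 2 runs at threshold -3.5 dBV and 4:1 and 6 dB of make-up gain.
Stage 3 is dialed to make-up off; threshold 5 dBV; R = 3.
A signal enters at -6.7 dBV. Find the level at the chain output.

Stage 1: 15 dB above -21.7 dBV, reduced 2.5:1 to 6 dB above → -15.7 dBV.
Stage 2: -15.7 dBV is at or below the -3.5 dBV threshold — no compression; make-up brings it to -9.7 dBV.
Stage 3: below threshold (-9.7 ≤ 5); passes unchanged; output -9.7 dBV.

-9.7 dBV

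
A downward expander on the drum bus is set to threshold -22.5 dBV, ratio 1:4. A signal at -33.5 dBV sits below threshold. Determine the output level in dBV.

-66.5 dBV

Undershoot = (-22.5) − (-33.5) = 11 dB.
At 1:4, that expands to 44 dB under threshold.
Output = -22.5 − 44 = -66.5 dBV.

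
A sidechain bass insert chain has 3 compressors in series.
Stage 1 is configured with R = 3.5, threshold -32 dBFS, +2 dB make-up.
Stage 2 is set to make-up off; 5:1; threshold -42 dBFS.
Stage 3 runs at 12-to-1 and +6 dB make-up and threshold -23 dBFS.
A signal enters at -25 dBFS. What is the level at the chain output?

-33.2 dBFS

Stage 1: -25 dBFS is 7 dB over -32 dBFS; at 3.5:1 that becomes 2 dB over, giving -30 dBFS; +2 dB make-up → -28 dBFS.
Stage 2: 14 dB above -42 dBFS, reduced 5:1 to 2.8 dB above → -39.2 dBFS.
Stage 3: below threshold (-39.2 ≤ -23); passes unchanged; make-up brings it to -33.2 dBFS.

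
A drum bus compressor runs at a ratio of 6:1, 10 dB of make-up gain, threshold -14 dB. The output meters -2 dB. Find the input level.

Before make-up, the level was -2 − 10 = -12 dB.
That's 2 dB above the -14 dB threshold.
Input overshoot = R × output overshoot = 12 dB → input = -14 + 12 = -2 dB.

-2 dB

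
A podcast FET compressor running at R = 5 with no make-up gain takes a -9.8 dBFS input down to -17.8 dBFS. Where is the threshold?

Input is 10 dB above T (since output overshoot × R = input overshoot: (-17.8 − T)·5 = -9.8 − T gives T = -19.8 dBFS).
Check: -19.8 + (-9.8 − (-19.8))/5 = -19.8 + 2 = -17.8 dBFS. ✓

-19.8 dBFS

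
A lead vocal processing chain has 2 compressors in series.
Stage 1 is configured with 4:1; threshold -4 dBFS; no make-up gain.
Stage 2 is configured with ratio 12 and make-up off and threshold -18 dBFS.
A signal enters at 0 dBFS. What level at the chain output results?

Stage 1: 0 dBFS is 4 dB over -4 dBFS; at 4:1 that becomes 1 dB over, giving -3 dBFS.
Stage 2: overshoot 15 dB → 15/12 = 1.25 dB → -16.75 dBFS.

-16.75 dBFS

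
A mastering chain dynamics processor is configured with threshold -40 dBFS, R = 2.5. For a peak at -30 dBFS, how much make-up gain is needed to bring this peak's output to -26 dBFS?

10 dB

The peak compresses to -40 + 10/2.5 = -36 dBFS.
To reach -26 dBFS requires -26 − (-36) = 10 dB of make-up.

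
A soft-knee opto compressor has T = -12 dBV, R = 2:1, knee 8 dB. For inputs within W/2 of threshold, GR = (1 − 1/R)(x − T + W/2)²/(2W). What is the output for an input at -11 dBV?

-11.78125 dBV

x − T + W/2 = -11 − (-12) + 4 = 5.
GR = (1 − 1/2) × 5² / 16 = 0.5 × 25 / 16 = 0.78125 dB.
Output = -11 − 0.78125 = -11.78125 dBV.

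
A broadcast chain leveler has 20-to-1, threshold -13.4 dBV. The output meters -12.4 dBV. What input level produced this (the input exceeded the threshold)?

6.6 dBV

The compressed level sits -12.4 − (-13.4) = 1 dB over threshold.
Undo the ratio: input overshoot = 1 × 20 = 20 dB, giving input = 6.6 dBV.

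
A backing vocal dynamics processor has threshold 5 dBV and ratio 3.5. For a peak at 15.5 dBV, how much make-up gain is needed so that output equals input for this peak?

Overshoot 10.5 dB → 10.5/3.5 = 3 dB after compression, so the compressed level is 5 + 3 = 8 dBV.
Make-up = target − compressed = 15.5 − 8 = 7.5 dB.

7.5 dB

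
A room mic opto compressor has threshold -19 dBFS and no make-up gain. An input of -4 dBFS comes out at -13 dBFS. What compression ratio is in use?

2.5:1

Input overshoot = -4 − (-19) = 15 dB; output overshoot = -13 − (-19) = 6 dB.
Ratio = 15 / 6 = 2.5.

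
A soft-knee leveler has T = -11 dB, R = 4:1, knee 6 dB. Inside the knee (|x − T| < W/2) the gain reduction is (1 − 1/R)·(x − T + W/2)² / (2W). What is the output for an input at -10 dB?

-11 dB

x − T + W/2 = -10 − (-11) + 3 = 4.
GR = (1 − 1/4) × 4² / 12 = 0.75 × 16 / 12 = 1 dB.
Output = -10 − 1 = -11 dB.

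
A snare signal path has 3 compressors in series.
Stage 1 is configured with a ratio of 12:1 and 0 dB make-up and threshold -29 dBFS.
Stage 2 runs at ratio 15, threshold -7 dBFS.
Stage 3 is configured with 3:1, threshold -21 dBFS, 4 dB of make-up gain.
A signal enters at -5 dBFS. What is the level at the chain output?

Stage 1: -5 dBFS is 24 dB over -29 dBFS; at 12:1 that becomes 2 dB over, giving -27 dBFS.
Stage 2: below threshold (-27 ≤ -7); passes unchanged; output -27 dBFS.
Stage 3: -27 dBFS ≤ -21 dBFS, so stage 3 doesn't engage; make-up brings it to -23 dBFS.

-23 dBFS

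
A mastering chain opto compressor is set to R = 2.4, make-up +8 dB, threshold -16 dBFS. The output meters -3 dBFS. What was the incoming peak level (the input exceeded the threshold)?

Remove make-up: -3 − 8 = -11 dBFS.
That's 5 dB above the -16 dBFS threshold.
Undo the ratio: input overshoot = 5 × 2.4 = 12 dB, giving input = -4 dBFS.

-4 dBFS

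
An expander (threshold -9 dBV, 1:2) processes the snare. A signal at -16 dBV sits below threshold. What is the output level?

The input is 7 dB below the -9 dBV threshold.
A 1:2 expander multiplies undershoot by 2: 7 × 2 = 14 dB below threshold.
Output = -9 − 14 = -23 dBV.

-23 dBV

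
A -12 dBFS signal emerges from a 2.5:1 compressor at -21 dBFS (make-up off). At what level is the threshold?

Gain reduction = -12 − (-21) = 9 dB; output overshoot = GR / (R − 1) = 9 / 1.5 = 6 dB.
Threshold = output − output overshoot = -21 − 6 = -27 dBFS.

-27 dBFS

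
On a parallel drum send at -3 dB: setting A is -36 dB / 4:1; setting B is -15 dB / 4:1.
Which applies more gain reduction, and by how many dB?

A: overshoot 33 dB → output overshoot 8.25 dB → GR 24.75 dB.
B: overshoot 12 dB → output overshoot 3 dB → GR 9 dB.
A applies 15.75 dB more gain reduction.

A, by 15.75 dB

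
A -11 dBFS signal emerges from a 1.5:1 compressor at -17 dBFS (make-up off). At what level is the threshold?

Let T be the threshold. Output overshoot = (input overshoot)/R, so -17 − T = (-11 − T)/1.5.
1.5·(-17 − T) = -11 − T → 0.5·T = -25.5 − (-11) = -14.5.
T = -14.5/0.5 = -29 dBFS.

-29 dBFS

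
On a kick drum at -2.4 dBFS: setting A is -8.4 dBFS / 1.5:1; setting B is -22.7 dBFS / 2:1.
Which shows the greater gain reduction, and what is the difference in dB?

A: GR = 6 − 6/1.5 = 2 dB.
B: GR = 20.3 − 20.3/2 = 10.15 dB.
B reduces 8.15 dB more.

B, by 8.15 dB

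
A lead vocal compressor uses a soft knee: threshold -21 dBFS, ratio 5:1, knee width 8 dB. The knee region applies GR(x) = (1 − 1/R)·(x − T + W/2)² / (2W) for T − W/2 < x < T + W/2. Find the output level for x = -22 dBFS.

x − T + W/2 = -22 − (-21) + 4 = 3.
GR = (1 − 1/5) × 3² / 16 = 0.8 × 9 / 16 = 0.45 dB.
Output = -22 − 0.45 = -22.45 dBFS.

-22.45 dBFS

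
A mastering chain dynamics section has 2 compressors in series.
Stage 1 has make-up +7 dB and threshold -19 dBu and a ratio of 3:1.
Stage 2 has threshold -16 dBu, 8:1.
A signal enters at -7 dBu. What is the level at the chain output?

-15 dBu

Stage 1: overshoot 12 dB → 12/3 = 4 dB → -15 dBu; +7 dB make-up → -8 dBu.
Stage 2: overshoot 8 dB → 8/8 = 1 dB → -15 dBu.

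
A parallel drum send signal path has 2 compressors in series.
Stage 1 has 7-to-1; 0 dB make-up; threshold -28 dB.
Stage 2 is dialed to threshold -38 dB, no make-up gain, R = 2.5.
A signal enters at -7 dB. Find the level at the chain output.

-32.8 dB

Stage 1: 21 dB above -28 dB, reduced 7:1 to 3 dB above → -25 dB.
Stage 2: overshoot 13 dB → 13/2.5 = 5.2 dB → -32.8 dB.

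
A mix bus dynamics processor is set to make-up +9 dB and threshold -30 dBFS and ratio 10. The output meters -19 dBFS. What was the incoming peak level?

Remove make-up: -19 − 9 = -28 dBFS.
Post-compression overshoot = -28 − (-30) = 2 dB.
Before 10:1 compression the overshoot was 2 × 10 = 20 dB, so input = -30 + 20 = -10 dBFS.

-10 dBFS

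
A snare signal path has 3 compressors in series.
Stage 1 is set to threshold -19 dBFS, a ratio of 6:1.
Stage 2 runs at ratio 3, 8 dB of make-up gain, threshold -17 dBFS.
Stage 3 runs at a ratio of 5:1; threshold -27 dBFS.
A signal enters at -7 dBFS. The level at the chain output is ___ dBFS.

Stage 1: overshoot 12 dB → 12/6 = 2 dB → -17 dBFS.
Stage 2: below threshold (-17 ≤ -17); passes unchanged; make-up brings it to -9 dBFS.
Stage 3: overshoot 18 dB → 18/5 = 3.6 dB → -23.4 dBFS.

-23.4 dBFS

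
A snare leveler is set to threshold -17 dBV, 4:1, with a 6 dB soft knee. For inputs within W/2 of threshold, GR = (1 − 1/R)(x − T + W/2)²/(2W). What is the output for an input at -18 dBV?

-18.25 dBV

x − T + W/2 = -18 − (-17) + 3 = 2.
GR = (1 − 1/4) × 2² / 12 = 0.75 × 4 / 12 = 0.25 dB.
Output = -18 − 0.25 = -18.25 dBV.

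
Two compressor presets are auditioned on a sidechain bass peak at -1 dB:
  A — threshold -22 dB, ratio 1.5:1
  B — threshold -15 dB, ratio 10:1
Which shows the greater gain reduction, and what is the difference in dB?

A: overshoot 21 dB → output overshoot 14 dB → GR 7 dB.
B: overshoot 14 dB → output overshoot 1.4 dB → GR 12.6 dB.
B reduces 5.6 dB more.

B, by 5.6 dB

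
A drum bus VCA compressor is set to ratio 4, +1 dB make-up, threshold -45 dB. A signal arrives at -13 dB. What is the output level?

-13 dB sits 32 dB over threshold.
At 4:1 the overshoot is divided by 4, leaving 8 dB above threshold.
So the level is -45 + 8 = -37 dB; make-up adds 1 dB, giving -36 dB.

-36 dB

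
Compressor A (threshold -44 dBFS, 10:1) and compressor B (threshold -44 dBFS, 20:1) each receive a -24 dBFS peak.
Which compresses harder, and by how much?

B, by 1 dB

A: 20 dB over, compressed to 2 dB over, so 18 dB of GR.
B: 20 dB over, compressed to 1 dB over, so 19 dB of GR.
B applies 1 dB more gain reduction.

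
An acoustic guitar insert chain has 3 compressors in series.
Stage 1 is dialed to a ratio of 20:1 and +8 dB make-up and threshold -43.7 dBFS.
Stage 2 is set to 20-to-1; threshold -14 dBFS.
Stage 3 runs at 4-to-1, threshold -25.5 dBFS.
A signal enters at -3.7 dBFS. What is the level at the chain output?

Stage 1: overshoot 40 dB → 40/20 = 2 dB → -41.7 dBFS; +8 dB make-up → -33.7 dBFS.
Stage 2: -33.7 dBFS is at or below the -14 dBFS threshold — no compression; output -33.7 dBFS.
Stage 3: -33.7 dBFS ≤ -25.5 dBFS, so stage 3 doesn't engage; output -33.7 dBFS.

-33.7 dBFS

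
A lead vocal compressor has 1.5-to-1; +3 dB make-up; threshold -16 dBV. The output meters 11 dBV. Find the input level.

Before make-up, the level was 11 − 3 = 8 dBV.
Post-compression overshoot = 8 − (-16) = 24 dB.
Undo the ratio: input overshoot = 24 × 1.5 = 36 dB, giving input = 20 dBV.

20 dBV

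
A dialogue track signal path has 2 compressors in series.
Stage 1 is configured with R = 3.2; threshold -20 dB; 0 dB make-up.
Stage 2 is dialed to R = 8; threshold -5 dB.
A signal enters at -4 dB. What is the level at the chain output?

Stage 1: -4 dB is 16 dB over -20 dB; at 3.2:1 that becomes 5 dB over, giving -15 dB.
Stage 2: -15 dB is at or below the -5 dB threshold — no compression; output -15 dB.

-15 dB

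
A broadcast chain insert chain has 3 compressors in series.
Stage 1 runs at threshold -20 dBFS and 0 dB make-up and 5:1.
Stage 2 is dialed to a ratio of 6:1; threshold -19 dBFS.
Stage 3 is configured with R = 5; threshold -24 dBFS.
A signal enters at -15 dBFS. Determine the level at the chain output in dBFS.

Stage 1: overshoot 5 dB → 5/5 = 1 dB → -19 dBFS.
Stage 2: -19 dBFS is at or below the -19 dBFS threshold — no compression; output -19 dBFS.
Stage 3: overshoot 5 dB → 5/5 = 1 dB → -23 dBFS.

-23 dBFS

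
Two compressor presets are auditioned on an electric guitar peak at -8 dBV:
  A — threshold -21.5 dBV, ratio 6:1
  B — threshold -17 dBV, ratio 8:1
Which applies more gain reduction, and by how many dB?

A: GR = 13.5 − 13.5/6 = 11.25 dB.
B: GR = 9 − 9/8 = 7.875 dB.
A applies 3.375 dB more gain reduction.

A, by 3.375 dB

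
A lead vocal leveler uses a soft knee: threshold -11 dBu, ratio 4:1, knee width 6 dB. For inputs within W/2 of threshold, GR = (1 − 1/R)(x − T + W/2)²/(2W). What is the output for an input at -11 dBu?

x − T + W/2 = -11 − (-11) + 3 = 3.
GR = (1 − 1/4) × 3² / 12 = 0.75 × 9 / 12 = 0.5625 dB.
Output = -11 − 0.5625 = -11.5625 dBu.

-11.5625 dBu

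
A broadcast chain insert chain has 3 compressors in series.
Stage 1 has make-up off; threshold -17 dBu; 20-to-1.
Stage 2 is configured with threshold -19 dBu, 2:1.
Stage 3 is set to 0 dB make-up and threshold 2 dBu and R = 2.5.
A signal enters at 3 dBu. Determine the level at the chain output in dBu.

Stage 1: 20 dB above -17 dBu, reduced 20:1 to 1 dB above → -16 dBu.
Stage 2: 3 dB above -19 dBu, reduced 2:1 to 1.5 dB above → -17.5 dBu.
Stage 3: -17.5 dBu is at or below the 2 dBu threshold — no compression; output -17.5 dBu.

-17.5 dBu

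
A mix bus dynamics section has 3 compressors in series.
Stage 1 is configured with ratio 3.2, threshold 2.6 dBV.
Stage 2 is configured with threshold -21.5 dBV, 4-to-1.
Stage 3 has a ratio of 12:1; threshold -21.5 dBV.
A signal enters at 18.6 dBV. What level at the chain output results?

-20.89375 dBV

Stage 1: 18.6 dBV is 16 dB over 2.6 dBV; at 3.2:1 that becomes 5 dB over, giving 7.6 dBV.
Stage 2: 29.1 dB above -21.5 dBV, reduced 4:1 to 7.275 dB above → -14.225 dBV.
Stage 3: -14.225 dBV is 7.275 dB over -21.5 dBV; at 12:1 that becomes 0.60625 dB over, giving -20.89375 dBV.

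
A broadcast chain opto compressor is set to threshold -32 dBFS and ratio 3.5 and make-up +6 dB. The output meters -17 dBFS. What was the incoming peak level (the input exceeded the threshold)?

-0.5 dBFS

Stripping the +6 dB make-up gives -23 dBFS at the gain stage.
That's 9 dB above the -32 dBFS threshold.
Input overshoot = R × output overshoot = 31.5 dB → input = -32 + 31.5 = -0.5 dBFS.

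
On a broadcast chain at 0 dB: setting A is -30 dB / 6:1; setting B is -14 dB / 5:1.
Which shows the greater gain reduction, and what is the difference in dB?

A, by 13.8 dB

A: GR = 30 − 30/6 = 25 dB.
B: GR = 14 − 14/5 = 11.2 dB.
Difference: 13.8 dB in favour of A.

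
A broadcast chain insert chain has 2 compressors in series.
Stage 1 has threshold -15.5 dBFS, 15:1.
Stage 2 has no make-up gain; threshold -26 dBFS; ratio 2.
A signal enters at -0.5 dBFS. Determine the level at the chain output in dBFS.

-20.25 dBFS

Stage 1: 15 dB above -15.5 dBFS, reduced 15:1 to 1 dB above → -14.5 dBFS.
Stage 2: -14.5 dBFS is 11.5 dB over -26 dBFS; at 2:1 that becomes 5.75 dB over, giving -20.25 dBFS.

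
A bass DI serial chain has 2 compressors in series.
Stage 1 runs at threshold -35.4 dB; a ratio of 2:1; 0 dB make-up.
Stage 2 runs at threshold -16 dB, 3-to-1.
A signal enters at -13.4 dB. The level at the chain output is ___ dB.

Stage 1: -13.4 dB is 22 dB over -35.4 dB; at 2:1 that becomes 11 dB over, giving -24.4 dB.
Stage 2: below threshold (-24.4 ≤ -16); passes unchanged; output -24.4 dB.

-24.4 dB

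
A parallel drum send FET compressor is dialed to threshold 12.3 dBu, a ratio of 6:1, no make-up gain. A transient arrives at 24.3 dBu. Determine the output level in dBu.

14.3 dBu

The input is 12 dB above the 12.3 dBu threshold.
At 6:1 the overshoot is divided by 6, leaving 2 dB above threshold.
Output = 12.3 + 2 = 14.3 dBu.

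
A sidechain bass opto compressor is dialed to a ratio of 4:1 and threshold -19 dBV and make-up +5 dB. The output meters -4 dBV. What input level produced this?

21 dBV

Before make-up, the level was -4 − 5 = -9 dBV.
The compressed level sits -9 − (-19) = 10 dB over threshold.
Undo the ratio: input overshoot = 10 × 4 = 40 dB, giving input = 21 dBV.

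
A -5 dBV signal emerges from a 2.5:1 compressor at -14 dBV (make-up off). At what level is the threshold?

-20 dBV

Gain reduction = -5 − (-14) = 9 dB; output overshoot = GR / (R − 1) = 9 / 1.5 = 6 dB.
Threshold = output − output overshoot = -14 − 6 = -20 dBV.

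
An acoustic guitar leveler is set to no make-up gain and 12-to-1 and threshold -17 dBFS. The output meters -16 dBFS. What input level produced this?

-5 dBFS

Post-compression overshoot = -16 − (-17) = 1 dB.
Undo the ratio: input overshoot = 1 × 12 = 12 dB, giving input = -5 dBFS.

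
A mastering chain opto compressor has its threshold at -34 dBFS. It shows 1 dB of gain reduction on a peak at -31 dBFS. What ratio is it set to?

1.5:1

Input overshoot = -31 − (-34) = 3 dB.
Output overshoot = 3 − 1 = 2 dB.
Ratio = input overshoot / output overshoot = 3 / 2 = 1.5.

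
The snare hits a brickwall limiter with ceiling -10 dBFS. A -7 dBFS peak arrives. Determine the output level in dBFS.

-10 dBFS

The limiter clamps the peak to its -10 dBFS ceiling.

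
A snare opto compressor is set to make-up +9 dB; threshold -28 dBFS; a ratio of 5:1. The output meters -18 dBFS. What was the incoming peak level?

Stripping the +9 dB make-up gives -27 dBFS at the gain stage.
The compressed level sits -27 − (-28) = 1 dB over threshold.
Undo the ratio: input overshoot = 1 × 5 = 5 dB, giving input = -23 dBFS.

-23 dBFS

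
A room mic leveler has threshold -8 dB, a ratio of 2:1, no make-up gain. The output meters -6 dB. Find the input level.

-4 dB

Post-compression overshoot = -6 − (-8) = 2 dB.
Before 2:1 compression the overshoot was 2 × 2 = 4 dB, so input = -8 + 4 = -4 dB.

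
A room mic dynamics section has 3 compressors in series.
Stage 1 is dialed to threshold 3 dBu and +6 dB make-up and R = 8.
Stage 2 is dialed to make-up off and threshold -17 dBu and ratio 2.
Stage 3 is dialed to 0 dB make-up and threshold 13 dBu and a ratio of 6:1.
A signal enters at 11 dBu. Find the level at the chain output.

-3.5 dBu

Stage 1: 11 dBu is 8 dB over 3 dBu; at 8:1 that becomes 1 dB over, giving 4 dBu; +6 dB make-up → 10 dBu.
Stage 2: overshoot 27 dB → 27/2 = 13.5 dB → -3.5 dBu.
Stage 3: below threshold (-3.5 ≤ 13); passes unchanged; output -3.5 dBu.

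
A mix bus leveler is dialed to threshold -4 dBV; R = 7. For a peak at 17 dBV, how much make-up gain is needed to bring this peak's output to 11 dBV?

Without make-up, output = threshold + overshoot/7 = -4 + 3 = -1 dBV.
Gap to target: 12 dB.

12 dB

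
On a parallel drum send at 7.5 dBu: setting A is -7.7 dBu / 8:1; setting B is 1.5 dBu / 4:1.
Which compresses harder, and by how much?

A: GR = 15.2 − 15.2/8 = 13.3 dB.
B: GR = 6 − 6/4 = 4.5 dB.
A applies 8.8 dB more gain reduction.

A, by 8.8 dB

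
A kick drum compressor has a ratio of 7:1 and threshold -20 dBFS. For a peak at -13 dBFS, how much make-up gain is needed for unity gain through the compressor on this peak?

Overshoot 7 dB → 7/7 = 1 dB after compression, so the compressed level is -20 + 1 = -19 dBFS.
Make-up = target − compressed = -13 − (-19) = 6 dB.

6 dB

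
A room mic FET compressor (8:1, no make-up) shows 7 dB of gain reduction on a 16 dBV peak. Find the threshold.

8 dBV

Gain reduction = 16 − 9 = 7 dB; output overshoot = GR / (R − 1) = 7 / 7 = 1 dB.
Threshold = output − output overshoot = 9 − 1 = 8 dBV.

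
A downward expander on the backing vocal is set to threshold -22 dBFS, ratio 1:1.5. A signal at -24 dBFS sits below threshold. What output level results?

Undershoot = (-22) − (-24) = 2 dB.
At 1:1.5, that expands to 3 dB under threshold.
Output = -22 − 3 = -25 dBFS.

-25 dBFS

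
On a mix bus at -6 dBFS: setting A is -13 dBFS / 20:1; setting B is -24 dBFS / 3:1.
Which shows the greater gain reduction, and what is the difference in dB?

B, by 5.35 dB

A: 7 dB over, compressed to 0.35 dB over, so 6.65 dB of GR.
B: 18 dB over, compressed to 6 dB over, so 12 dB of GR.
B applies 5.35 dB more gain reduction.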